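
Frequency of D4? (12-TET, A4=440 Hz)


Let's work it out.
f = 440 × 2^(n/12) where n = semitones from A4
D4: -7 semitones from A4
f = 440 × 2^(-7/12)
f = 293.66 Hz


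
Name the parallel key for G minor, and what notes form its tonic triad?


Parallel keys share the same tonic but differ in mode
G minor → parallel is G major
Tonic triad of G major = G B D
= G major; triad = G B D


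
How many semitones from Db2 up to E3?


Working:
Absolute semitone position = octave×12 + chromatic position
Db2: 2×12 + 1 = 25
E3: 3×12 + 4 = 40
Difference = 40 - 25 = 15
= 15 semitones


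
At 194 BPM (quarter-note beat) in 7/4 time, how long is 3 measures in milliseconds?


Reasoning:
Quarter-note beat duration = 60000 / 194 ms
Beats per measure (7/4) = 7
One measure = 7 × 60000 / 194 = 420000 / 194 ms
3 measures = 3 × 420000 / 194 = 1260000 / 194
= 6494.8 ms


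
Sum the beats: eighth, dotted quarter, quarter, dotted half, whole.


Working:
Beat values:
  eighth = 0.5 beats
  dotted quarter = 1.5 beats
  quarter = 1 beat
  dotted half = 3 beats
  whole = 4 beats
Sum = 0.5 + 1.5 + 1 + 3 + 4
= 10 beats


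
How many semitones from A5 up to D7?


Let's work it out.
Absolute semitone position = octave×12 + chromatic position
A5: 5×12 + 9 = 69
D7: 7×12 + 2 = 86
Difference = 86 - 69 = 17
= 17 semitones


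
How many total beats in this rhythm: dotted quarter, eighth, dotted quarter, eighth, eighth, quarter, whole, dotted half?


Step by step:
Beat values:
  dotted quarter = 1.5 beats
  eighth = 0.5 beats
  dotted quarter = 1.5 beats
  eighth = 0.5 beats
  eighth = 0.5 beats
  quarter = 1 beat
  whole = 4 beats
  dotted half = 3 beats
Sum = 1.5 + 0.5 + 1.5 + 0.5 + 0.5 + 1 + 4 + 3
= 12.5 beats


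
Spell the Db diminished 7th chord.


Reasoning:
Diminished 7th chord = root + minor 3rd + diminished 5th + diminished 7th
Seventh chords stack in thirds, so the letter names are D-F-A-C
Root: Db
Minor 3rd above Db: Fb
Diminished 5th above Db: Abb
Diminished 7th above Db: Cbb
Chord = Db Fb Abb Cbb


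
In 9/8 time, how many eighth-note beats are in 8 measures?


Time signature 9/8: the bottom number 8 means the eighth note gets one count
The top number 9 means 9 eighth-note beats per measure
Total = 9 × 8 measures
= 72 eighth-note beats


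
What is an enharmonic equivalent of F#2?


Reasoning:
Enharmonic notes sound the same pitch but are spelled with different letter names
F# and Gb name the same pitch class
= Gb2


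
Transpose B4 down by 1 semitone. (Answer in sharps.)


Let's work it out.
B4: chromatic position 11 in octave 4 → absolute = 4×12 + 11 = 59
Transpose down 1: 59 - 1 = 58
58 = 4×12 + 10 → A# in octave 4
Result = A#4


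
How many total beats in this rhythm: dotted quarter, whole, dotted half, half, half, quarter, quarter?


Step by step:
Beat values:
  dotted quarter = 1.5 beats
  whole = 4 beats
  dotted half = 3 beats
  half = 2 beats
  half = 2 beats
  quarter = 1 beat
  quarter = 1 beat
Sum = 1.5 + 4 + 3 + 2 + 2 + 1 + 1
= 14.5 beats


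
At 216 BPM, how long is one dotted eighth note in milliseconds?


Let's work it out.
One quarter-note beat = 60000 / BPM = 60000 / 216 ms
Dotted eighth note = 3/4 × quarter note
Duration = 3/4 × 60000 / 216 = 45000 / 216
= 208.3 ms


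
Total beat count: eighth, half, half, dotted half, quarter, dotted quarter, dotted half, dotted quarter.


Step by step:
Beat values:
  eighth = 0.5 beats
  half = 2 beats
  half = 2 beats
  dotted half = 3 beats
  quarter = 1 beat
  dotted quarter = 1.5 beats
  dotted half = 3 beats
  dotted quarter = 1.5 beats
Sum = 0.5 + 2 + 2 + 3 + 1 + 1.5 + 3 + 1.5
= 14.5 beats


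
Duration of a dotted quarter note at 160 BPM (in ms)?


Step by step:
One quarter-note beat = 60000 / BPM = 60000 / 160 ms
Dotted quarter note = 3/2 × quarter note
Duration = 3/2 × 60000 / 160 = 90000 / 160
= 562.5 ms


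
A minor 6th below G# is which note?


A 6th spans 6 letter names, so from G we land on B
A minor 6th = 8 semitones below G#
Spell B at that pitch: B#
= B#


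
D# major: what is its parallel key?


Solution.
Parallel keys share the same tonic but differ in mode
D# major → parallel is D# minor
= D# minor


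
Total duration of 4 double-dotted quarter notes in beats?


Solution.
Base quarter note = 1 beat
Dot 1 adds half the previous value: +1/2
Dot 2 adds half the previous value: +1/4
One double-dotted quarter = 1 + 1/2 + 1/4 = 7/4
4 of them = 4 × 7/4 = 7
= 7 beats


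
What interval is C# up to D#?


Step by step:
Letter names: C → D spans 2 letter names → a 2nd
Semitones: C# → D# = 2 half-steps
A 2nd of 2 semitones is a major 2nd
= major 2nd


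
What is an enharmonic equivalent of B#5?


Enharmonic notes sound the same pitch but are spelled with different letter names
B# and C name the same pitch class
Octave numbers change at C, so B#5 = C6
= C6


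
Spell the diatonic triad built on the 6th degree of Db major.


Db major scale: Db Eb F Gb Ab Bb C
Diatonic triad on degree 6 stacks scale notes 6, 1, 3: Bb Db F
Bb→Db = 3 semitones; Bb→F = 7 semitones → minor triad
= Bb Db F (minor)


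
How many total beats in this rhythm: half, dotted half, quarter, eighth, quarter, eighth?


Reasoning:
Beat values:
  half = 2 beats
  dotted half = 3 beats
  quarter = 1 beat
  eighth = 0.5 beats
  quarter = 1 beat
  eighth = 0.5 beats
Sum = 2 + 3 + 1 + 0.5 + 1 + 0.5
= 8 beats


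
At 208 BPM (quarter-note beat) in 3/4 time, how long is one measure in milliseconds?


Quarter-note beat duration = 60000 / 208 ms
Beats per measure (3/4) = 3
One measure = 3 × 60000 / 208 = 180000 / 208 ms
= 865.4 ms


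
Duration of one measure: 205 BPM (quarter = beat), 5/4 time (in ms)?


Step by step:
Quarter-note beat duration = 60000 / 205 ms
Beats per measure (5/4) = 5
One measure = 5 × 60000 / 205 = 300000 / 205 ms
= 1463.4 ms


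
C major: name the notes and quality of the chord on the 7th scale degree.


Reasoning:
C major scale: C D E F G A B
Diatonic triad on degree 7 stacks scale notes 7, 2, 4: B D F
B→D = 3 semitones; B→F = 6 semitones → diminished triad
= B D F (diminished)


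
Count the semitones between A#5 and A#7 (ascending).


Let's work it out.
Absolute semitone position = octave×12 + chromatic position
A#5: 5×12 + 10 = 70
A#7: 7×12 + 10 = 94
Difference = 94 - 70 = 24
= 24 semitones


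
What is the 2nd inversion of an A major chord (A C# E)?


Step by step:
Root position: A C# E
2nd inversion: move root and 3rd up an octave
Bass note: E
Notes (bottom to top) = E A C#


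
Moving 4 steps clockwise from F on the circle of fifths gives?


Working:
Each clockwise step on the circle of fifths moves up a perfect 5th
From F: F → C → G → D → A
= A


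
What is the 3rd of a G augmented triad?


Reasoning:
Augmented triad = root + major 3rd (4 semitones) + augmented 5th (8 semitones)
A triad on G stacks thirds, so the chord tones use letter names G-B-D
Root: G
Major 3rd above G: B
Augmented 5th above G: D#
The 3rd = B


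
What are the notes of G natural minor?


Let's work it out.
Natural minor scale pattern: W-H-W-W-H-W-W (2-1-2-2-1-2-2 semitones)
Starting from G:
  G + 2 semitones → A
  A + 1 semitone → Bb
  Bb + 2 semitones → C
  C + 2 semitones → D
  D + 1 semitone → Eb
  Eb + 2 semitones → F
  F + 2 semitones → G
Scale = G A Bb C D Eb F


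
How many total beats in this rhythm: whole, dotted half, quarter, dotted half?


Beat values:
  whole = 4 beats
  dotted half = 3 beats
  quarter = 1 beat
  dotted half = 3 beats
Sum = 4 + 3 + 1 + 3
= 11 beats


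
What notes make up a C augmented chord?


Let's work it out.
Augmented triad = root + major 3rd (4 semitones) + augmented 5th (8 semitones)
A triad on C stacks thirds, so the chord tones use letter names C-E-G
Root: C
Major 3rd above C: E
Augmented 5th above C: G#
Chord = C E G#


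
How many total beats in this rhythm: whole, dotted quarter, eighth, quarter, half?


Solution.
Beat values:
  whole = 4 beats
  dotted quarter = 1.5 beats
  eighth = 0.5 beats
  quarter = 1 beat
  half = 2 beats
Sum = 4 + 1.5 + 0.5 + 1 + 2
= 9 beats


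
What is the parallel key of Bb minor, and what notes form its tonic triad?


Let's work it out.
Parallel keys share the same tonic but differ in mode
Bb minor → parallel is Bb major
Tonic triad of Bb major = Bb D F
= Bb major; triad = Bb D F


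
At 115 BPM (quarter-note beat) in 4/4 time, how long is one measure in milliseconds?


Quarter-note beat duration = 60000 / 115 ms
Beats per measure (4/4) = 4
One measure = 4 × 60000 / 115 = 240000 / 115 ms
= 2087.0 ms


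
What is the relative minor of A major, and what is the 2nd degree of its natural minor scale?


Step by step:
The relative minor shares the major's key signature and starts on its 6th degree
6th degree = a major 6th above the tonic; a major 6th above A is F#
→ relative minor of A major is F# minor
F# natural minor scale: F# G# A B C# D E
= F# minor; 2nd degree = G#


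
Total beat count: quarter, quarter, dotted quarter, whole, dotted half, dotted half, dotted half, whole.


Let's work it out.
Beat values:
  quarter = 1 beat
  quarter = 1 beat
  dotted quarter = 1.5 beats
  whole = 4 beats
  dotted half = 3 beats
  dotted half = 3 beats
  dotted half = 3 beats
  whole = 4 beats
Sum = 1 + 1 + 1.5 + 4 + 3 + 3 + 3 + 4
= 20.5 beats


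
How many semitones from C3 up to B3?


Solution.
Absolute semitone position = octave×12 + chromatic position
C3: 3×12 + 0 = 36
B3: 3×12 + 11 = 47
Difference = 47 - 36 = 11
= 11 semitones


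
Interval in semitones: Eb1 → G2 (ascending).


Let's work it out.
Absolute semitone position = octave×12 + chromatic position
Eb1: 1×12 + 3 = 15
G2: 2×12 + 7 = 31
Difference = 31 - 15 = 16
= 16 semitones


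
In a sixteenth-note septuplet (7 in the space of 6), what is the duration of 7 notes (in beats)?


Septuplet: 7 notes occupy the space of 6 sixteenth notes
Space = 6 × 1/4 = 3/2 beats
Each septuplet note = 3/2 / 7 = 3/14 beats
7 notes = 7 × 3/14 = 3/2
= 3/2 beats


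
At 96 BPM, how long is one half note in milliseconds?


One quarter-note beat = 60000 / BPM = 60000 / 96 ms
Half note = 2 × quarter note
Duration = 2 × 60000 / 96 = 120000 / 96
= 1250.0 ms


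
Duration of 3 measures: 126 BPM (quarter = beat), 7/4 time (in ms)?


Quarter-note beat duration = 60000 / 126 ms
Beats per measure (7/4) = 7
One measure = 7 × 60000 / 126 = 420000 / 126 ms
3 measures = 3 × 420000 / 126 = 1260000 / 126
= 10000.0 ms


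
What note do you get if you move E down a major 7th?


Reasoning:
major 7th: 7 letter names, 11 semitones
Letter: E - 6 → F
Pitch: E - 11 semitones, spelled as an F → F
= F


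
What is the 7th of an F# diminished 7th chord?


Diminished 7th chord = root + minor 3rd + diminished 5th + diminished 7th
Seventh chords stack in thirds, so the letter names are F-A-C-E
Root: F#
Minor 3rd above F#: A
Diminished 5th above F#: C
Diminished 7th above F#: Eb
The 7th = Eb


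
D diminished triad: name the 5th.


Let's work it out.
Diminished triad = root + minor 3rd (3 semitones) + diminished 5th (6 semitones)
A triad on D stacks thirds, so the chord tones use letter names D-F-A
Root: D
Minor 3rd above D: F
Diminished 5th above D: Ab
The 5th = Ab


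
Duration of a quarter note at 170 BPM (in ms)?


Step by step:
One quarter-note beat = 60000 / BPM = 60000 / 170 ms
Duration = 60000 / 170
= 352.9 ms


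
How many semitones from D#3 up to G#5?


Working:
Absolute semitone position = octave×12 + chromatic position
D#3: 3×12 + 3 = 39
G#5: 5×12 + 8 = 68
Difference = 68 - 39 = 29
= 29 semitones


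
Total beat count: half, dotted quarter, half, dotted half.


Let's work it out.
Beat values:
  half = 2 beats
  dotted quarter = 1.5 beats
  half = 2 beats
  dotted half = 3 beats
Sum = 2 + 1.5 + 2 + 3
= 8.5 beats


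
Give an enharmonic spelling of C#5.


Enharmonic notes sound the same pitch but are spelled with different letter names
C# and Db name the same pitch class
= Db5


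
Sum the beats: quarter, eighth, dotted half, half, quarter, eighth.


Solution.
Beat values:
  quarter = 1 beat
  eighth = 0.5 beats
  dotted half = 3 beats
  half = 2 beats
  quarter = 1 beat
  eighth = 0.5 beats
Sum = 1 + 0.5 + 3 + 2 + 1 + 0.5
= 8 beats


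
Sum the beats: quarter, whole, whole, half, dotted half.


Reasoning:
Beat values:
  quarter = 1 beat
  whole = 4 beats
  whole = 4 beats
  half = 2 beats
  dotted half = 3 beats
Sum = 1 + 4 + 4 + 2 + 3
= 14 beats


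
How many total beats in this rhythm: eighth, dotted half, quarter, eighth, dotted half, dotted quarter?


Solution.
Beat values:
  eighth = 0.5 beats
  dotted half = 3 beats
  quarter = 1 beat
  eighth = 0.5 beats
  dotted half = 3 beats
  dotted quarter = 1.5 beats
Sum = 0.5 + 3 + 1 + 0.5 + 3 + 1.5
= 9.5 beats


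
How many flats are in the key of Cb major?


Flat major keys: C(0), F(1), Bb(2), Eb(3), Ab(4), Db(5), Gb(6), Cb(7)
Cb major has 7 flats
Order of flats: Bb Eb Ab Db Gb Cb Fb → first 7: Bb, Eb, Ab, Db, Gb, Cb, Fb
= 7 flats


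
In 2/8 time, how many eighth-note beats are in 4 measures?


Working:
Time signature 2/8: the bottom number 8 means the eighth note gets one count
The top number 2 means 2 eighth-note beats per measure
Total = 2 × 4 measures
= 8 eighth-note beats


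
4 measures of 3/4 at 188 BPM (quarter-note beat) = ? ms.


Quarter-note beat duration = 60000 / 188 ms
Beats per measure (3/4) = 3
One measure = 3 × 60000 / 188 = 180000 / 188 ms
4 measures = 4 × 180000 / 188 = 720000 / 188
= 3829.8 ms


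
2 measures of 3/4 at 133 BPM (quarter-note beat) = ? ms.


Working:
Quarter-note beat duration = 60000 / 133 ms
Beats per measure (3/4) = 3
One measure = 3 × 60000 / 133 = 180000 / 133 ms
2 measures = 2 × 180000 / 133 = 360000 / 133
= 2706.8 ms


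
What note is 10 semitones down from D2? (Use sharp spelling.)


D2: chromatic position 2 in octave 2 → absolute = 2×12 + 2 = 26
Transpose down 10: 26 - 10 = 16
16 = 1×12 + 4 → E in octave 1
Result = E1


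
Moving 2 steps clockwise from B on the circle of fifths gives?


Let's work it out.
Each clockwise step on the circle of fifths moves up a perfect 5th
From B: B → F#/Gb → Db
= Db


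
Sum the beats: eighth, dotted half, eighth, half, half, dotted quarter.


Solution.
Beat values:
  eighth = 0.5 beats
  dotted half = 3 beats
  eighth = 0.5 beats
  half = 2 beats
  half = 2 beats
  dotted quarter = 1.5 beats
Sum = 0.5 + 3 + 0.5 + 2 + 2 + 1.5
= 9.5 beats


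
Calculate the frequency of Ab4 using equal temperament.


Reasoning:
f = 440 × 2^(n/12) where n = semitones from A4
Ab4: -1 semitones from A4
f = 440 × 2^(-1/12)
f = 415.30 Hz


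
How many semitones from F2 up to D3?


Let's work it out.
Absolute semitone position = octave×12 + chromatic position
F2: 2×12 + 5 = 29
D3: 3×12 + 2 = 38
Difference = 38 - 29 = 9
= 9 semitones


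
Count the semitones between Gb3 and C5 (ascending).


Let's work it out.
Absolute semitone position = octave×12 + chromatic position
Gb3: 3×12 + 6 = 42
C5: 5×12 + 0 = 60
Difference = 60 - 42 = 18
= 18 semitones


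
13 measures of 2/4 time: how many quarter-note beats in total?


Reasoning:
Time signature 2/4: the bottom number 4 means the quarter note gets one count
The top number 2 means 2 quarter-note beats per measure
Total = 2 × 13 measures
= 26 quarter-note beats


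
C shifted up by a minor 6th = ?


minor 6th: 6 letter names, 8 semitones
Letter: C + 5 → A
Pitch: C + 8 semitones, spelled as an A → Ab
= Ab


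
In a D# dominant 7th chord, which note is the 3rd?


Let's work it out.
Dominant 7th chord = root + major 3rd + perfect 5th + minor 7th
Seventh chords stack in thirds, so the letter names are D-F-A-C
Root: D#
Major 3rd above D#: F##
Perfect 5th above D#: A#
Minor 7th above D#: C#
The 3rd = F##


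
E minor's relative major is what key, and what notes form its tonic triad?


Step by step:
The relative major shares the key signature and is a minor 3rd above the minor tonic
A minor 3rd above E is G
→ relative major of E minor is G major
Tonic triad of G major = root + major 3rd + perfect 5th = G B D
= G major; triad = G B D


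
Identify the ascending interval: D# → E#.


Solution.
Letter names: D → E spans 2 letter names → a 2nd
Semitones: D# → E# = 2 half-steps
A 2nd of 2 semitones is a major 2nd
= major 2nd


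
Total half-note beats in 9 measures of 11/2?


Solution.
Time signature 11/2: the bottom number 2 means the half note gets one count
The top number 11 means 11 half-note beats per measure
Total = 11 × 9 measures
= 99 half-note beats


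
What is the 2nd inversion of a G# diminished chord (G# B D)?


Solution.
Root position: G# B D
2nd inversion: move root and 3rd up an octave
Bass note: D
Notes (bottom to top) = D G# B


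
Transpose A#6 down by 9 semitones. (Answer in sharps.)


Solution.
A#6: chromatic position 10 in octave 6 → absolute = 6×12 + 10 = 82
Transpose down 9: 82 - 9 = 73
73 = 6×12 + 1 → C# in octave 6
Result = C#6


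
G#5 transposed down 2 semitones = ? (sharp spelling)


Solution.
G#5: chromatic position 8 in octave 5 → absolute = 5×12 + 8 = 68
Transpose down 2: 68 - 2 = 66
66 = 5×12 + 6 → F# in octave 5
Result = F#5


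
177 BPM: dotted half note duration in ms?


Working:
One quarter-note beat = 60000 / BPM = 60000 / 177 ms
Dotted half note = 3 × quarter note
Duration = 3 × 60000 / 177 = 180000 / 177
= 1016.9 ms


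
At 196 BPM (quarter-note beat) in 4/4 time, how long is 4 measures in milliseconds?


Step by step:
Quarter-note beat duration = 60000 / 196 ms
Beats per measure (4/4) = 4
One measure = 4 × 60000 / 196 = 240000 / 196 ms
4 measures = 4 × 240000 / 196 = 960000 / 196
= 4898.0 ms


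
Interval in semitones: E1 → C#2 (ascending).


Absolute semitone position = octave×12 + chromatic position
E1: 1×12 + 4 = 16
C#2: 2×12 + 1 = 25
Difference = 25 - 16 = 9
= 9 semitones


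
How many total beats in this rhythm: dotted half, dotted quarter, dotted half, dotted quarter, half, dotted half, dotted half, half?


Step by step:
Beat values:
  dotted half = 3 beats
  dotted quarter = 1.5 beats
  dotted half = 3 beats
  dotted quarter = 1.5 beats
  half = 2 beats
  dotted half = 3 beats
  dotted half = 3 beats
  half = 2 beats
Sum = 3 + 1.5 + 3 + 1.5 + 2 + 3 + 3 + 2
= 19 beats


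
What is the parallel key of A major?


Parallel keys share the same tonic but differ in mode
A major → parallel is A minor
= A minor


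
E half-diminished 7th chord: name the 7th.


Half-diminished 7th chord = root + minor 3rd + diminished 5th + minor 7th
Seventh chords stack in thirds, so the letter names are E-G-B-D
Root: E
Minor 3rd above E: G
Diminished 5th above E: Bb
Minor 7th above E: D
The 7th = D


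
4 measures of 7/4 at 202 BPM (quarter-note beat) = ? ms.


Solution.
Quarter-note beat duration = 60000 / 202 ms
Beats per measure (7/4) = 7
One measure = 7 × 60000 / 202 = 420000 / 202 ms
4 measures = 4 × 420000 / 202 = 1680000 / 202
= 8316.8 ms


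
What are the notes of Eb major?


Solution.
Major scale pattern: W-W-H-W-W-W-H (2-2-1-2-2-2-1 semitones)
Starting from Eb:
  Eb + 2 semitones → F
  F + 2 semitones → G
  G + 1 semitone → Ab
  Ab + 2 semitones → Bb
  Bb + 2 semitones → C
  C + 2 semitones → D
  D + 1 semitone → Eb
Scale = Eb F G Ab Bb C D


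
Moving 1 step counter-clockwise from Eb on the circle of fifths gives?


Step by step:
Each counter-clockwise step moves down a perfect 5th (= up a perfect 4th)
From Eb: Eb → Ab
= Ab


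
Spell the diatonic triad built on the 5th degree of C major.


Let's work it out.
C major scale: C D E F G A B
Diatonic triad on degree 5 stacks scale notes 5, 7, 2: G B D
G→B = 4 semitones; G→D = 7 semitones → major triad
= G B D (major)


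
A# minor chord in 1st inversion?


Step by step:
Root position: A# C# E#
1st inversion: move root up an octave
Bass note: C#
Notes (bottom to top) = C# E# A#


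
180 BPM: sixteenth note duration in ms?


Let's work it out.
One quarter-note beat = 60000 / BPM = 60000 / 180 ms
Sixteenth note = 1/4 × quarter note
Duration = 1/4 × 60000 / 180 = 15000 / 180
= 83.3 ms


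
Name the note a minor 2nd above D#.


Working:
A 2nd spans 2 letter names, so from D we land on E
A minor 2nd = 1 semitone above D#
Spell E at that pitch: E
= E


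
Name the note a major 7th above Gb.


A 7th spans 7 letter names, so from G we land on F
A major 7th = 11 semitones above Gb
Spell F at that pitch: F
= F


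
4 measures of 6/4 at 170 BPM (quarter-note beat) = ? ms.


Quarter-note beat duration = 60000 / 170 ms
Beats per measure (6/4) = 6
One measure = 6 × 60000 / 170 = 360000 / 170 ms
4 measures = 4 × 360000 / 170 = 1440000 / 170
= 8470.6 ms


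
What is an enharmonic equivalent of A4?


Solution.
Enharmonic notes sound the same pitch but are spelled with different letter names
A and G## name the same pitch class
= G##4


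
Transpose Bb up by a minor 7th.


Solution.
minor 7th: 7 letter names, 10 semitones
Letter: B + 6 → A
Pitch: Bb + 10 semitones, spelled as an A → Ab
= Ab


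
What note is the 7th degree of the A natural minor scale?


Natural minor scale pattern: W-H-W-W-H-W-W (2-1-2-2-1-2-2 semitones)
Starting from A:
  A + 2 semitones → B
  B + 1 semitone → C
  C + 2 semitones → D
  D + 2 semitones → E
  E + 1 semitone → F
  F + 2 semitones → G
  G + 2 semitones → A
Scale: A B C D E F G
Degree 7 = G


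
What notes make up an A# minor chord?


Let's work it out.
Minor triad = root + minor 3rd (3 semitones) + perfect 5th (7 semitones)
A triad on A# stacks thirds, so the chord tones use letter names A-C-E
Root: A#
Minor 3rd above A#: C#
Perfect 5th above A#: E#
Chord = A# C# E#


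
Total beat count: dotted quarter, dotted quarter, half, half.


Let's work it out.
Beat values:
  dotted quarter = 1.5 beats
  dotted quarter = 1.5 beats
  half = 2 beats
  half = 2 beats
Sum = 1.5 + 1.5 + 2 + 2
= 7 beats


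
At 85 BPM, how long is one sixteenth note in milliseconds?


Reasoning:
One quarter-note beat = 60000 / BPM = 60000 / 85 ms
Sixteenth note = 1/4 × quarter note
Duration = 1/4 × 60000 / 85 = 15000 / 85
= 176.5 ms


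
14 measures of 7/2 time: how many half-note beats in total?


Time signature 7/2: the bottom number 2 means the half note gets one count
The top number 7 means 7 half-note beats per measure
Total = 7 × 14 measures
= 98 half-note beats


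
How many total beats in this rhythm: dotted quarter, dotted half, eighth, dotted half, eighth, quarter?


Solution.
Beat values:
  dotted quarter = 1.5 beats
  dotted half = 3 beats
  eighth = 0.5 beats
  dotted half = 3 beats
  eighth = 0.5 beats
  quarter = 1 beat
Sum = 1.5 + 3 + 0.5 + 3 + 0.5 + 1
= 9.5 beats


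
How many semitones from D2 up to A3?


Let's work it out.
Absolute semitone position = octave×12 + chromatic position
D2: 2×12 + 2 = 26
A3: 3×12 + 9 = 45
Difference = 45 - 26 = 19
= 19 semitones


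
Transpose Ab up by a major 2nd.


Solution.
major 2nd: 2 letter names, 2 semitones
Letter: A + 1 → B
Pitch: Ab + 2 semitones, spelled as a B → Bb
= Bb


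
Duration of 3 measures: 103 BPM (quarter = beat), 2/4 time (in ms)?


Quarter-note beat duration = 60000 / 103 ms
Beats per measure (2/4) = 2
One measure = 2 × 60000 / 103 = 120000 / 103 ms
3 measures = 3 × 120000 / 103 = 360000 / 103
= 3495.1 ms


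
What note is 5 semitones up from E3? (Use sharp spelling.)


Reasoning:
E3: chromatic position 4 in octave 3 → absolute = 3×12 + 4 = 40
Transpose up 5: 40 + 5 = 45
45 = 3×12 + 9 → A in octave 3
Result = A3


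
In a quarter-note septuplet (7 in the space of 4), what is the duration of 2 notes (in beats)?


Solution.
Septuplet: 7 notes occupy the space of 4 quarter notes
Space = 4 × 1 = 4 beats
Each septuplet note = 4 / 7 = 4/7 beats
2 notes = 2 × 4/7 = 8/7
= 8/7 beats


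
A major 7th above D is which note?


Let's work it out.
A 7th spans 7 letter names, so from D we land on C
A major 7th = 11 semitones above D
Spell C at that pitch: C#
= C#


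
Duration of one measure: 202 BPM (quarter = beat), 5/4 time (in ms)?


Working:
Quarter-note beat duration = 60000 / 202 ms
Beats per measure (5/4) = 5
One measure = 5 × 60000 / 202 = 300000 / 202 ms
= 1485.1 ms


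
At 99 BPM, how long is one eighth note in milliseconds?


Solution.
One quarter-note beat = 60000 / BPM = 60000 / 99 ms
Eighth note = 1/2 × quarter note
Duration = 1/2 × 60000 / 99 = 30000 / 99
= 303.0 ms


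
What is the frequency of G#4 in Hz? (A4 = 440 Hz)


Working:
f = 440 × 2^(n/12) where n = semitones from A4
G#4: -1 semitones from A4
f = 440 × 2^(-1/12)
f = 415.30 Hz


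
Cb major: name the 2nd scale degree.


Major scale pattern: W-W-H-W-W-W-H (2-2-1-2-2-2-1 semitones)
Starting from Cb:
  Cb + 2 semitones → Db
  Db + 2 semitones → Eb
  Eb + 1 semitone → Fb
  Fb + 2 semitones → Gb
  Gb + 2 semitones → Ab
  Ab + 2 semitones → Bb
  Bb + 1 semitone → Cb
Scale: Cb Db Eb Fb Gb Ab Bb
Degree 2 = Db


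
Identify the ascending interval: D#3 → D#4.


Reasoning:
Letter names: D → D spans 8 letter names → an octave
Semitones: D#3 → D#4 = 12 half-steps
An octave of 12 semitones is a perfect octave
= perfect octave


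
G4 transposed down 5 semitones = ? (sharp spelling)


Let's work it out.
G4: chromatic position 7 in octave 4 → absolute = 4×12 + 7 = 55
Transpose down 5: 55 - 5 = 50
50 = 4×12 + 2 → D in octave 4
Result = D4


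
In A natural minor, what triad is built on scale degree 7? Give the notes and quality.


Working:
A natural minor scale: A B C D E F G
Diatonic triad on degree 7 stacks scale notes 7, 2, 4: G B D
G→B = 4 semitones; G→D = 7 semitones → major triad
= G B D (major)


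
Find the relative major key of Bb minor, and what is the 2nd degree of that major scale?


Reasoning:
The relative major shares the key signature and is a minor 3rd above the minor tonic
A minor 3rd above Bb is Db
→ relative major of Bb minor is Db major
Db major scale: Db Eb F Gb Ab Bb C
= Db major; 2nd degree = Eb


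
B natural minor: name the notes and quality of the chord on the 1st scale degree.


Working:
B natural minor scale: B C# D E F# G A
Diatonic triad on degree 1 stacks scale notes 1, 3, 5: B D F#
B→D = 3 semitones; B→F# = 7 semitones → minor triad
= B D F# (minor)


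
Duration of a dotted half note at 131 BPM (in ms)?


One quarter-note beat = 60000 / BPM = 60000 / 131 ms
Dotted half note = 3 × quarter note
Duration = 3 × 60000 / 131 = 180000 / 131
= 1374.0 ms


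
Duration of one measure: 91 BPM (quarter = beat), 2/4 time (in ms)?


Working:
Quarter-note beat duration = 60000 / 91 ms
Beats per measure (2/4) = 2
One measure = 2 × 60000 / 91 = 120000 / 91 ms
= 1318.7 ms


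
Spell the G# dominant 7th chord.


Dominant 7th chord = root + major 3rd + perfect 5th + minor 7th
Seventh chords stack in thirds, so the letter names are G-B-D-F
Root: G#
Major 3rd above G#: B#
Perfect 5th above G#: D#
Minor 7th above G#: F#
Chord = G# B# D# F#


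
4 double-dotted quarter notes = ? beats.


Let's work it out.
Base quarter note = 1 beat
Dot 1 adds half the previous value: +1/2
Dot 2 adds half the previous value: +1/4
One double-dotted quarter = 1 + 1/2 + 1/4 = 7/4
4 of them = 4 × 7/4 = 7
= 7 beats


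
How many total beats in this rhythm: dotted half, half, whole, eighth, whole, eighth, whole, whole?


Step by step:
Beat values:
  dotted half = 3 beats
  half = 2 beats
  whole = 4 beats
  eighth = 0.5 beats
  whole = 4 beats
  eighth = 0.5 beats
  whole = 4 beats
  whole = 4 beats
Sum = 3 + 2 + 4 + 0.5 + 4 + 0.5 + 4 + 4
= 22 beats


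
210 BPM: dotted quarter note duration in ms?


Step by step:
One quarter-note beat = 60000 / BPM = 60000 / 210 ms
Dotted quarter note = 3/2 × quarter note
Duration = 3/2 × 60000 / 210 = 90000 / 210
= 428.6 ms


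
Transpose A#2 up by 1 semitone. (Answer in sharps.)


Reasoning:
A#2: chromatic position 10 in octave 2 → absolute = 2×12 + 10 = 34
Transpose up 1: 34 + 1 = 35
35 = 2×12 + 11 → B in octave 2
Result = B2


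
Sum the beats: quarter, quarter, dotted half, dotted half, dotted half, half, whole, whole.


Working:
Beat values:
  quarter = 1 beat
  quarter = 1 beat
  dotted half = 3 beats
  dotted half = 3 beats
  dotted half = 3 beats
  half = 2 beats
  whole = 4 beats
  whole = 4 beats
Sum = 1 + 1 + 3 + 3 + 3 + 2 + 4 + 4
= 21 beats


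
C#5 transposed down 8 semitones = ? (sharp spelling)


Working:
C#5: chromatic position 1 in octave 5 → absolute = 5×12 + 1 = 61
Transpose down 8: 61 - 8 = 53
53 = 4×12 + 5 → F in octave 4
Result = F4


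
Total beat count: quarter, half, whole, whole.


Beat values:
  quarter = 1 beat
  half = 2 beats
  whole = 4 beats
  whole = 4 beats
Sum = 1 + 2 + 4 + 4
= 11 beats


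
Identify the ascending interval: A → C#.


Letter names: A → C spans 3 letter names → a 3rd
Semitones: A → C# = 4 half-steps
A 3rd of 4 semitones is a major 3rd
= major 3rd


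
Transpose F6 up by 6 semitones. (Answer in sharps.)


F6: chromatic position 5 in octave 6 → absolute = 6×12 + 5 = 77
Transpose up 6: 77 + 6 = 83
83 = 6×12 + 11 → B in octave 6
Result = B6


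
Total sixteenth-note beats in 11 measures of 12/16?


Time signature 12/16: the bottom number 16 means the sixteenth note gets one count
The top number 12 means 12 sixteenth-note beats per measure
Total = 12 × 11 measures
= 132 sixteenth-note beats


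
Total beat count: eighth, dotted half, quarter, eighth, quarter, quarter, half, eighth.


Beat values:
  eighth = 0.5 beats
  dotted half = 3 beats
  quarter = 1 beat
  eighth = 0.5 beats
  quarter = 1 beat
  quarter = 1 beat
  half = 2 beats
  eighth = 0.5 beats
Sum = 0.5 + 3 + 1 + 0.5 + 1 + 1 + 2 + 0.5
= 9.5 beats


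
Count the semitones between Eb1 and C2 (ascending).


Absolute semitone position = octave×12 + chromatic position
Eb1: 1×12 + 3 = 15
C2: 2×12 + 0 = 24
Difference = 24 - 15 = 9
= 9 semitones


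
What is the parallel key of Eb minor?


Working:
Parallel keys share the same tonic but differ in mode
Eb minor → parallel is Eb major
= Eb major


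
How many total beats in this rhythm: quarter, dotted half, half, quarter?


Beat values:
  quarter = 1 beat
  dotted half = 3 beats
  half = 2 beats
  quarter = 1 beat
Sum = 1 + 3 + 2 + 1
= 7 beats


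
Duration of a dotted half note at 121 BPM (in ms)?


Step by step:
One quarter-note beat = 60000 / BPM = 60000 / 121 ms
Dotted half note = 3 × quarter note
Duration = 3 × 60000 / 121 = 180000 / 121
= 1487.6 ms


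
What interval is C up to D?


Step by step:
Letter names: C → D spans 2 letter names → a 2nd
Semitones: C → D = 2 half-steps
A 2nd of 2 semitones is a major 2nd
= major 2nd


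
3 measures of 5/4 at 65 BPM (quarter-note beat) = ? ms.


Solution.
Quarter-note beat duration = 60000 / 65 ms
Beats per measure (5/4) = 5
One measure = 5 × 60000 / 65 = 300000 / 65 ms
3 measures = 3 × 300000 / 65 = 900000 / 65
= 13846.2 ms


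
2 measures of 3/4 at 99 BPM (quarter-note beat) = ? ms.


Solution.
Quarter-note beat duration = 60000 / 99 ms
Beats per measure (3/4) = 3
One measure = 3 × 60000 / 99 = 180000 / 99 ms
2 measures = 2 × 180000 / 99 = 360000 / 99
= 3636.4 ms


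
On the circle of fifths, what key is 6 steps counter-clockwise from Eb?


Step by step:
Each counter-clockwise step moves down a perfect 5th (= up a perfect 4th)
From Eb: Eb → Ab → Db → F#/Gb → B → E → A
= A


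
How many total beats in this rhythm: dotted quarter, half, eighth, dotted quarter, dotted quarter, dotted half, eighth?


Step by step:
Beat values:
  dotted quarter = 1.5 beats
  half = 2 beats
  eighth = 0.5 beats
  dotted quarter = 1.5 beats
  dotted quarter = 1.5 beats
  dotted half = 3 beats
  eighth = 0.5 beats
Sum = 1.5 + 2 + 0.5 + 1.5 + 1.5 + 3 + 0.5
= 10.5 beats


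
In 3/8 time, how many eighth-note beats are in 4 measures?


Reasoning:
Time signature 3/8: the bottom number 8 means the eighth note gets one count
The top number 3 means 3 eighth-note beats per measure
Total = 3 × 4 measures
= 12 eighth-note beats


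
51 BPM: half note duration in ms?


One quarter-note beat = 60000 / BPM = 60000 / 51 ms
Half note = 2 × quarter note
Duration = 2 × 60000 / 51 = 120000 / 51
= 2352.9 ms


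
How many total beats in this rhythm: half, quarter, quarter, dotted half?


Working:
Beat values:
  half = 2 beats
  quarter = 1 beat
  quarter = 1 beat
  dotted half = 3 beats
Sum = 2 + 1 + 1 + 3
= 7 beats


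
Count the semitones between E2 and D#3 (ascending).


Working:
Absolute semitone position = octave×12 + chromatic position
E2: 2×12 + 4 = 28
D#3: 3×12 + 3 = 39
Difference = 39 - 28 = 11
= 11 semitones


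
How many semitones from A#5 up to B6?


Absolute semitone position = octave×12 + chromatic position
A#5: 5×12 + 10 = 70
B6: 6×12 + 11 = 83
Difference = 83 - 70 = 13
= 13 semitones


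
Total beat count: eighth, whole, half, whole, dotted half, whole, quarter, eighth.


Beat values:
  eighth = 0.5 beats
  whole = 4 beats
  half = 2 beats
  whole = 4 beats
  dotted half = 3 beats
  whole = 4 beats
  quarter = 1 beat
  eighth = 0.5 beats
Sum = 0.5 + 4 + 2 + 4 + 3 + 4 + 1 + 0.5
= 19 beats


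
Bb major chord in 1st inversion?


Let's work it out.
Root position: Bb D F
1st inversion: move root up an octave
Bass note: D
Notes (bottom to top) = D F Bb


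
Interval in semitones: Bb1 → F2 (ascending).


Absolute semitone position = octave×12 + chromatic position
Bb1: 1×12 + 10 = 22
F2: 2×12 + 5 = 29
Difference = 29 - 22 = 7
= 7 semitones


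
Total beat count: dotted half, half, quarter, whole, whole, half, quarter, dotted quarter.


Solution.
Beat values:
  dotted half = 3 beats
  half = 2 beats
  quarter = 1 beat
  whole = 4 beats
  whole = 4 beats
  half = 2 beats
  quarter = 1 beat
  dotted quarter = 1.5 beats
Sum = 3 + 2 + 1 + 4 + 4 + 2 + 1 + 1.5
= 18.5 beats


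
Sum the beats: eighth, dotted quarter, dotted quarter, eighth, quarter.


Beat values:
  eighth = 0.5 beats
  dotted quarter = 1.5 beats
  dotted quarter = 1.5 beats
  eighth = 0.5 beats
  quarter = 1 beat
Sum = 0.5 + 1.5 + 1.5 + 0.5 + 1
= 5 beats


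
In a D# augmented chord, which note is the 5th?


Augmented triad = root + major 3rd (4 semitones) + augmented 5th (8 semitones)
A triad on D# stacks thirds, so the chord tones use letter names D-F-A
Root: D#
Major 3rd above D#: F##
Augmented 5th above D#: A##
The 5th = A##


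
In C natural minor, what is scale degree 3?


Solution.
Natural minor scale pattern: W-H-W-W-H-W-W (2-1-2-2-1-2-2 semitones)
Starting from C:
  C + 2 semitones → D
  D + 1 semitone → Eb
  Eb + 2 semitones → F
  F + 2 semitones → G
  G + 1 semitone → Ab
  Ab + 2 semitones → Bb
  Bb + 2 semitones → C
Scale: C D Eb F G Ab Bb
Degree 3 = Eb


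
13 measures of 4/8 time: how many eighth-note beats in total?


Let's work it out.
Time signature 4/8: the bottom number 8 means the eighth note gets one count
The top number 4 means 4 eighth-note beats per measure
Total = 4 × 13 measures
= 52 eighth-note beats


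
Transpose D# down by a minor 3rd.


minor 3rd: 3 letter names, 3 semitones
Letter: D - 2 → B
Pitch: D# - 3 semitones, spelled as a B → B#
= B#


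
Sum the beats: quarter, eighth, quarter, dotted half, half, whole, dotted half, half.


Solution.
Beat values:
  quarter = 1 beat
  eighth = 0.5 beats
  quarter = 1 beat
  dotted half = 3 beats
  half = 2 beats
  whole = 4 beats
  dotted half = 3 beats
  half = 2 beats
Sum = 1 + 0.5 + 1 + 3 + 2 + 4 + 3 + 2
= 16.5 beats


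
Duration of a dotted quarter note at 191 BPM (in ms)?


One quarter-note beat = 60000 / BPM = 60000 / 191 ms
Dotted quarter note = 3/2 × quarter note
Duration = 3/2 × 60000 / 191 = 90000 / 191
= 471.2 ms


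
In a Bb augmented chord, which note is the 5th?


Augmented triad = root + major 3rd (4 semitones) + augmented 5th (8 semitones)
A triad on Bb stacks thirds, so the chord tones use letter names B-D-F
Root: Bb
Major 3rd above Bb: D
Augmented 5th above Bb: F#
The 5th = F#


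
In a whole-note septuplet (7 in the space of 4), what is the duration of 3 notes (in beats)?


Working:
Septuplet: 7 notes occupy the space of 4 whole notes
Space = 4 × 4 = 16 beats
Each septuplet note = 16 / 7 = 16/7 beats
3 notes = 3 × 16/7 = 48/7
= 48/7 beats


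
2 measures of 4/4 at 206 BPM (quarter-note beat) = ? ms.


Reasoning:
Quarter-note beat duration = 60000 / 206 ms
Beats per measure (4/4) = 4
One measure = 4 × 60000 / 206 = 240000 / 206 ms
2 measures = 2 × 240000 / 206 = 480000 / 206
= 2330.1 ms


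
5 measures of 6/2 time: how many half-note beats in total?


Let's work it out.
Time signature 6/2: the bottom number 2 means the half note gets one count
The top number 6 means 6 half-note beats per measure
Total = 6 × 5 measures
= 30 half-note beats


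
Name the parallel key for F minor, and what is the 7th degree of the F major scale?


Solution.
Parallel keys share the same tonic but differ in mode
F minor → parallel is F major
F major scale: F G A Bb C D E
= F major; 7th degree = E


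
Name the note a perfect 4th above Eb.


Working:
A 4th spans 4 letter names, so from E we land on A
A perfect 4th = 5 semitones above Eb
Spell A at that pitch: Ab
= Ab


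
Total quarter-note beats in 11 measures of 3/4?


Reasoning:
Time signature 3/4: the bottom number 4 means the quarter note gets one count
The top number 3 means 3 quarter-note beats per measure
Total = 3 × 11 measures
= 33 quarter-note beats


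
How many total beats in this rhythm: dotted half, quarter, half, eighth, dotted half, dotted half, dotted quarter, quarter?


Beat values:
  dotted half = 3 beats
  quarter = 1 beat
  half = 2 beats
  eighth = 0.5 beats
  dotted half = 3 beats
  dotted half = 3 beats
  dotted quarter = 1.5 beats
  quarter = 1 beat
Sum = 3 + 1 + 2 + 0.5 + 3 + 3 + 1.5 + 1
= 15 beats


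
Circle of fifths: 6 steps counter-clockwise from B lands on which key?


Step by step:
Each counter-clockwise step moves down a perfect 5th (= up a perfect 4th)
From B: B → E → A → D → G → C → F
= F


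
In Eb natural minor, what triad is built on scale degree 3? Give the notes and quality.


Eb natural minor scale: Eb F Gb Ab Bb Cb Db
Diatonic triad on degree 3 stacks scale notes 3, 5, 7: Gb Bb Db
Gb→Bb = 4 semitones; Gb→Db = 7 semitones → major triad
= Gb Bb Db (major)


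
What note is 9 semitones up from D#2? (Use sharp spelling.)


Step by step:
D#2: chromatic position 3 in octave 2 → absolute = 2×12 + 3 = 27
Transpose up 9: 27 + 9 = 36
36 = 3×12 + 0 → C in octave 3
Result = C3


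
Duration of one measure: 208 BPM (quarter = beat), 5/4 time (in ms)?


Solution.
Quarter-note beat duration = 60000 / 208 ms
Beats per measure (5/4) = 5
One measure = 5 × 60000 / 208 = 300000 / 208 ms
= 1442.3 ms


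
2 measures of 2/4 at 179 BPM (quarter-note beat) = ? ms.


Quarter-note beat duration = 60000 / 179 ms
Beats per measure (2/4) = 2
One measure = 2 × 60000 / 179 = 120000 / 179 ms
2 measures = 2 × 120000 / 179 = 240000 / 179
= 1340.8 ms


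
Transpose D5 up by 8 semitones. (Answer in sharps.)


Working:
D5: chromatic position 2 in octave 5 → absolute = 5×12 + 2 = 62
Transpose up 8: 62 + 8 = 70
70 = 5×12 + 10 → A# in octave 5
Result = A#5


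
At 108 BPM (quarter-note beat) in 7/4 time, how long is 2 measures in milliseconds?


Working:
Quarter-note beat duration = 60000 / 108 ms
Beats per measure (7/4) = 7
One measure = 7 × 60000 / 108 = 420000 / 108 ms
2 measures = 2 × 420000 / 108 = 840000 / 108
= 7777.8 ms
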